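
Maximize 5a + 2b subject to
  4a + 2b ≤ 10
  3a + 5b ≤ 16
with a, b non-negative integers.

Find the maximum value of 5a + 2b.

12

(a,b)=(2,1): 4·2+2·1=10≤10, 3·2+5·1=11≤16, objective 12.
(a,b)=(2,0): 4·2+2·0=8≤10, 3·2+5·0=6≤16, objective 10.
(a,b)=(1,2): 4·1+2·2=8≤10, 3·1+5·2=13≤16, objective 9.
(a,b)=(1,1): 4·1+2·1=6≤10, 3·1+5·1=8≤16, objective 7.
No feasible integer point exceeds 12.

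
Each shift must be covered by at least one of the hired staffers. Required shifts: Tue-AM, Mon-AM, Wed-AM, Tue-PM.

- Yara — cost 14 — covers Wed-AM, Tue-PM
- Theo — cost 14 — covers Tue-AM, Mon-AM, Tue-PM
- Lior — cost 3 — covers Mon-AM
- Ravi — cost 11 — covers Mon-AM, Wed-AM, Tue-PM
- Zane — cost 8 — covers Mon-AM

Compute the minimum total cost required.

Choose Theo and Ravi: together they cover Tue-AM, Mon-AM, Wed-AM, Tue-PM — every shift.
Total cost: 14 + 11 = 25.

25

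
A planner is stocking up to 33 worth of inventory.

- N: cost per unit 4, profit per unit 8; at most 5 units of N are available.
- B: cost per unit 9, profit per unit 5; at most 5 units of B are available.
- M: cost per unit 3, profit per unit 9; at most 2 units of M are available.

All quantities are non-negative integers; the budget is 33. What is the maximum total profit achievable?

58

Take 5×N and 2×M: cost 26 ≤ 33, profit 5·8 + 2·9 = 58.
M has the best ratio (9/3) and is taken to its limit of 2; remaining capacity is filled optimally with the others.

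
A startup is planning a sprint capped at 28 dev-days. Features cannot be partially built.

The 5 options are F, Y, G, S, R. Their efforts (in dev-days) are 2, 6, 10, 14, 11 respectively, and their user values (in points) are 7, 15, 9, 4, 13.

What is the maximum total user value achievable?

37

Treat it as a binary knapsack problem.
Take Y, G, and R: effort 6 + 10 + 11 = 27 ≤ 28, user value 15 + 9 + 13 = 37.
No other feasible combination does better.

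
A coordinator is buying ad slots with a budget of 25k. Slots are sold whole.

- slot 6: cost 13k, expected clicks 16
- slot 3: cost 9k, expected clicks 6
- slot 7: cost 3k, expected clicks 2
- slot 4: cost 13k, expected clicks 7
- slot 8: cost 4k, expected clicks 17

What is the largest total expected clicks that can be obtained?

35

Treat it as a binary knapsack problem.
Take slot 6, slot 7, and slot 8: cost 13 + 3 + 4 = 20 ≤ 25, expected clicks 16 + 2 + 17 = 35.
No other feasible combination does better.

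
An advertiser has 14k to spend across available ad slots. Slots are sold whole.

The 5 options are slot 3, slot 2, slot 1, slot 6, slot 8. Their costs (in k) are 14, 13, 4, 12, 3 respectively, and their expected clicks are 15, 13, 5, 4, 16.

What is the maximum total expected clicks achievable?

slot 8: cost 3 ≤ 14, expected clicks 16.
slot 1 + slot 8: cost 4 + 3 = 7 ≤ 14, expected clicks 5 + 16 = 21.
Best is slot 1 and slot 8 with total expected clicks 21.

21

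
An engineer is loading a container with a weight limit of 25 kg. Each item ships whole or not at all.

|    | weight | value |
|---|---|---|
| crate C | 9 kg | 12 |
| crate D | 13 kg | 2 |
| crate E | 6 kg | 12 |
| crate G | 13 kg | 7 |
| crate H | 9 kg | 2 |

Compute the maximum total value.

26

This is a 0-1 knapsack instance.
Allowing fractional choices, the relaxed optimum would be about 29.4, but items are indivisible.
crate C + crate E + crate H: weight 9 + 6 + 9 = 24 ≤ 25, value 12 + 12 + 2 = 26.
crate C + crate E: weight 9 + 6 = 15 ≤ 25, value 12 + 12 = 24.
Best is crate C, crate E, and crate H with total value 26.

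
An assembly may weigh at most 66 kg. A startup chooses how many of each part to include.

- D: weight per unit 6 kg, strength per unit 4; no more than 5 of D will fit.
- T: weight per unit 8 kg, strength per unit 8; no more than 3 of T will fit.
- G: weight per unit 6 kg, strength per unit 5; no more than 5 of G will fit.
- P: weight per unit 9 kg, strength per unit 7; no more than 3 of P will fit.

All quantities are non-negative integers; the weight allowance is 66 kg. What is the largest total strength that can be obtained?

58

Take 3×T, 4×G, and 2×P: weight 66 ≤ 66, strength 3·8 + 4·5 + 2·7 = 58.
T has the best ratio (8/8) and is taken to its limit of 3; remaining capacity is filled optimally with the others.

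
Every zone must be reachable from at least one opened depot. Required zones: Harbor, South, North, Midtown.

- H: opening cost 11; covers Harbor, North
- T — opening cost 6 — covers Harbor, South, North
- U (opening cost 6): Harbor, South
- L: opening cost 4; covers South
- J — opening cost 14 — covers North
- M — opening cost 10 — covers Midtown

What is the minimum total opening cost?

16

Choose T and M: together they cover Harbor, South, North, Midtown — every zone.
Total opening cost: 6 + 10 = 16.
No cover costs less than 16.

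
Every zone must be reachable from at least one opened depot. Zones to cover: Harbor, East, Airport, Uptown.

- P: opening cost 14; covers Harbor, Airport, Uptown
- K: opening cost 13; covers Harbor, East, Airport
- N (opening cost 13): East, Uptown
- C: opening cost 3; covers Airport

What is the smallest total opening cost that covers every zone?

The greedy cost-per-new-zone heuristic would pick C, K, and N for 29, but a cheaper cover exists.
Choose K and N: together they cover Harbor, East, Airport, Uptown — every zone.
Total opening cost: 13 + 13 = 26.
No cover costs less than 26.

26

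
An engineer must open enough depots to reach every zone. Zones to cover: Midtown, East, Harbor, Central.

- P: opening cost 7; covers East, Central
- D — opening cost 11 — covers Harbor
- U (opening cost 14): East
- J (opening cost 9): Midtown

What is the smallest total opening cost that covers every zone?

Choose P, D, and J: together they cover Midtown, East, Harbor, Central — every zone.
Total opening cost: 7 + 11 + 9 = 27.
No cover costs less than 27.

27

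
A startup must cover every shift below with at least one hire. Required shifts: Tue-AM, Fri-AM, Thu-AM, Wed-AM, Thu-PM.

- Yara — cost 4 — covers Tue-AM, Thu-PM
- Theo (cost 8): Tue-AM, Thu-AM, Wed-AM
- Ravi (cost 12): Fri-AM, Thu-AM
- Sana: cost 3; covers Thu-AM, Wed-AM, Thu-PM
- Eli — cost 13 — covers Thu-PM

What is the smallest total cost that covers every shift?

Choose Yara, Ravi, and Sana: together they cover Tue-AM, Fri-AM, Thu-AM, Wed-AM, Thu-PM — every shift.
Total cost: 4 + 12 + 3 = 19.

19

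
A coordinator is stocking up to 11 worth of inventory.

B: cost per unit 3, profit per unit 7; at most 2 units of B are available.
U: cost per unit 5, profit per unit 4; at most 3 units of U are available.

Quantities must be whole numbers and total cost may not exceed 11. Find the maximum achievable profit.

2×B: cost 6 ≤ 11, profit 2·7 = 14.
2×B and 1×U: cost 11 ≤ 11, profit 2·7 + 1·4 = 18.
Best is 18.

18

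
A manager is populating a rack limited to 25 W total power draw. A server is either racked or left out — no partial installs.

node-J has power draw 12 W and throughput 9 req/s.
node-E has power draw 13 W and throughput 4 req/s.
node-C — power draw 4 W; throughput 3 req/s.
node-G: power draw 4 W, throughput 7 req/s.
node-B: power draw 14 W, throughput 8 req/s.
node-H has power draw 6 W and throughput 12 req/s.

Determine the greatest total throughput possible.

Take node-J, node-G, and node-H: power draw 12 + 4 + 6 = 22 ≤ 25, throughput 9 + 7 + 12 = 28.
No other feasible combination does better.

28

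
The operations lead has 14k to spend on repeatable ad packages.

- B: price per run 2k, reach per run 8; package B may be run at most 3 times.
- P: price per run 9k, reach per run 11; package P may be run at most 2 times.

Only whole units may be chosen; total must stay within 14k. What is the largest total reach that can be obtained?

This is a bounded integer knapsack.
Take 2×B and 1×P: price 13 ≤ 14, reach 2·8 + 1·11 = 27.
No other integer combination yields more.

27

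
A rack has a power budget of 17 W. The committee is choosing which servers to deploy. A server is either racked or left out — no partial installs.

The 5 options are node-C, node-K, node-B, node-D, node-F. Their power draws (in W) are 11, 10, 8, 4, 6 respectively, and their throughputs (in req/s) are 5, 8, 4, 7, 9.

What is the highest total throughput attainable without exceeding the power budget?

Allowing fractional choices, the relaxed optimum would be about 21.6, but servers are indivisible.
node-K + node-F: power draw 10 + 6 = 16 ≤ 17, throughput 8 + 9 = 17.
node-D + node-F: power draw 4 + 6 = 10 ≤ 17, throughput 7 + 9 = 16.
Best is node-K and node-F with total throughput 17.

17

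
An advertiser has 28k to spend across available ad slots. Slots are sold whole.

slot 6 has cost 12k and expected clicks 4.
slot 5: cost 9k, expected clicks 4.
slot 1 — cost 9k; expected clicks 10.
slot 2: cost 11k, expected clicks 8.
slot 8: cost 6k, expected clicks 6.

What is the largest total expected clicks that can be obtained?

Allowing fractional choices, the relaxed optimum would be about 24.9, but ad slots are indivisible.
slot 5 + slot 1 + slot 8: cost 9 + 9 + 6 = 24 ≤ 28, expected clicks 4 + 10 + 6 = 20.
slot 1 + slot 2 + slot 8: cost 9 + 11 + 6 = 26 ≤ 28, expected clicks 10 + 8 + 6 = 24.
slot 6 + slot 1 + slot 8: cost 12 + 9 + 6 = 27 ≤ 28, expected clicks 4 + 10 + 6 = 20.
Best is slot 1, slot 2, and slot 8 with total expected clicks 24.

24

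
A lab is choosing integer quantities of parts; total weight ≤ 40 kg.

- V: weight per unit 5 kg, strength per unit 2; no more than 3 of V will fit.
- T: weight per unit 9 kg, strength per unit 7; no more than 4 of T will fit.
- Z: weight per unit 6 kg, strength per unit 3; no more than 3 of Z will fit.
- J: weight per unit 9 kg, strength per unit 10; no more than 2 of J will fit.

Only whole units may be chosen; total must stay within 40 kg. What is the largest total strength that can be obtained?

2×T and 2×J: weight 36 ≤ 40, strength 2·7 + 2·10 = 34.
1×T, 2×Z, and 2×J: weight 39 ≤ 40, strength 1·7 + 2·3 + 2·10 = 33.
Best is 34.

34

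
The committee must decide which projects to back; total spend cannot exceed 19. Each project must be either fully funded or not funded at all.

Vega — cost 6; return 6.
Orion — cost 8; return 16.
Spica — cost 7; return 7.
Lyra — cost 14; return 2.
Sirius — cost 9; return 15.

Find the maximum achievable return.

31

Take Orion and Sirius: cost 8 + 9 = 17 ≤ 19, return 16 + 15 = 31.
No other feasible combination does better.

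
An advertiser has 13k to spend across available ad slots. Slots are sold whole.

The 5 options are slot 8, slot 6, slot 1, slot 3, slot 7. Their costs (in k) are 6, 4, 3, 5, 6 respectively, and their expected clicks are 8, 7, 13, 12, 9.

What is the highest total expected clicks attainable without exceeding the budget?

32

slot 6 + slot 1 + slot 3: cost 4 + 3 + 5 = 12 ≤ 13, expected clicks 7 + 13 + 12 = 32.
slot 6 + slot 1 + slot 7: cost 4 + 3 + 6 = 13 ≤ 13, expected clicks 7 + 13 + 9 = 29.
slot 8 + slot 6 + slot 1: cost 6 + 4 + 3 = 13 ≤ 13, expected clicks 8 + 7 + 13 = 28.
Best is slot 6, slot 1, and slot 3 with total expected clicks 32.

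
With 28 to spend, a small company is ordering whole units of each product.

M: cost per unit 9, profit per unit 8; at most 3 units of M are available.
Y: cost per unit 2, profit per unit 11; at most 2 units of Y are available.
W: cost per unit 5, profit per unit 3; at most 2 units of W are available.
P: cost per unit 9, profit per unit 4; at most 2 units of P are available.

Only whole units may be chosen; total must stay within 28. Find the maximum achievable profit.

Take 2×M, 2×Y, and 1×W: cost 27 ≤ 28, profit 2·8 + 2·11 + 1·3 = 41.
Y has the best ratio (11/2) and is taken to its limit of 2; remaining capacity is filled optimally with the others.

41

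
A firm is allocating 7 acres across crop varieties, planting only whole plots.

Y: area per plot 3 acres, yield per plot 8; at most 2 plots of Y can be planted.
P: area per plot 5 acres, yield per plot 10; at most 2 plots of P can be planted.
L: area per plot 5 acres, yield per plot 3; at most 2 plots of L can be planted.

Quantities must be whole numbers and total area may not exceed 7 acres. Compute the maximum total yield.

This is a bounded integer knapsack.
Take 2×Y: area 6 ≤ 7, yield 2·8 = 16.
Y has the best ratio (8/3) and is taken to its limit of 2; remaining capacity is filled optimally with the others.

16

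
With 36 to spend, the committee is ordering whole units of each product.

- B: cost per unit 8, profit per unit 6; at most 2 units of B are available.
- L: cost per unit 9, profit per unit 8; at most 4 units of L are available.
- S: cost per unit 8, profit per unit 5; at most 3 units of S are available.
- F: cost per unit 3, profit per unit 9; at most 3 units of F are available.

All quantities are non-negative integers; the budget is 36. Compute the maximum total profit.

1×B, 2×L, and 3×F: cost 35 ≤ 36, profit 1·6 + 2·8 + 3·9 = 49.
3×L and 3×F: cost 36 ≤ 36, profit 3·8 + 3·9 = 51.
Best is 51.

51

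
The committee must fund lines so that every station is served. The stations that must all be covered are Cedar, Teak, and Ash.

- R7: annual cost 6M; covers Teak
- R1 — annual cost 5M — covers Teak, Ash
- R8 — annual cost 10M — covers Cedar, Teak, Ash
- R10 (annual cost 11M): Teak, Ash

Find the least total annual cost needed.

10

This is a weighted set-cover instance.
The greedy cost-per-new-station heuristic would pick R1 and R8 for 15, but a cheaper cover exists.
R8 alone covers Cedar, Teak, Ash — every station.
Total annual cost: 10.
No cover costs less than 10.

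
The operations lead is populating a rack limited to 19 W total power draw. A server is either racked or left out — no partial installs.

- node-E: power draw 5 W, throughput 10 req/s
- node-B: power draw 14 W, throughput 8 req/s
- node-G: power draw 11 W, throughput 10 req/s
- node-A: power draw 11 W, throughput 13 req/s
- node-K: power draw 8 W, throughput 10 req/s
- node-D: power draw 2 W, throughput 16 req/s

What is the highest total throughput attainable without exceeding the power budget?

39

This is an integer program with binary decision variables.
Allowing fractional choices, the relaxed optimum would be about 40.7, but servers are indivisible.
node-E + node-A + node-D: power draw 5 + 11 + 2 = 18 ≤ 19, throughput 10 + 13 + 16 = 39.
node-E + node-K + node-D: power draw 5 + 8 + 2 = 15 ≤ 19, throughput 10 + 10 + 16 = 36.
node-E + node-G + node-D: power draw 5 + 11 + 2 = 18 ≤ 19, throughput 10 + 10 + 16 = 36.
Best is node-E, node-A, and node-D with total throughput 39.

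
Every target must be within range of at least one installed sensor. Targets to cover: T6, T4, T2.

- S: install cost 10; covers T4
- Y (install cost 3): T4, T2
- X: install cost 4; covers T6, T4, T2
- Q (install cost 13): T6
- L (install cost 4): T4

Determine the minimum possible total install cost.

This is a weighted set-cover instance.
X alone covers T6, T4, T2 — every target.
Total install cost: 4.
No cover costs less than 4.

4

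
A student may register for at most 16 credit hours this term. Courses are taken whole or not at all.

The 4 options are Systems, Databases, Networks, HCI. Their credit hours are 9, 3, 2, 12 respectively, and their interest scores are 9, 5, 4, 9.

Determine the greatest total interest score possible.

This is an integer program with binary decision variables.
Systems + Databases + Networks: credit hours 9 + 3 + 2 = 14 ≤ 16, interest score 9 + 5 + 4 = 18.
Systems + Databases: credit hours 9 + 3 = 12 ≤ 16, interest score 9 + 5 = 14.
Databases + HCI: credit hours 3 + 12 = 15 ≤ 16, interest score 5 + 9 = 14.
Best is Systems, Databases, and Networks with total interest score 18.

18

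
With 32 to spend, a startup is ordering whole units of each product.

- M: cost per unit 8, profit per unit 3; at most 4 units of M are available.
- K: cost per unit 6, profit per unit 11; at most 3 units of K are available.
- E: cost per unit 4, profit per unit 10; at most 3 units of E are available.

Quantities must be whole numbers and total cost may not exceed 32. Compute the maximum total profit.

63

1×M, 2×K, and 3×E: cost 32 ≤ 32, profit 1·3 + 2·11 + 3·10 = 55.
3×K and 3×E: cost 30 ≤ 32, profit 3·11 + 3·10 = 63.
Best is 63.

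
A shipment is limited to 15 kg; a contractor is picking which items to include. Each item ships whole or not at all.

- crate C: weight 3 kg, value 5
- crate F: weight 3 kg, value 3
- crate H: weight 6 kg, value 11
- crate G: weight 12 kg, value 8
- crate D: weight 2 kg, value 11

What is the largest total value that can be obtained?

This is a 0-1 knapsack instance.
Allowing fractional choices, the relaxed optimum would be about 30.7, but items are indivisible.
crate F + crate H + crate D: weight 3 + 6 + 2 = 11 ≤ 15, value 3 + 11 + 11 = 25.
crate C + crate H + crate D: weight 3 + 6 + 2 = 11 ≤ 15, value 5 + 11 + 11 = 27.
crate C + crate F + crate H + crate D: weight 3 + 3 + 6 + 2 = 14 ≤ 15, value 5 + 3 + 11 + 11 = 30.
Best is crate C, crate F, crate H, and crate D with total value 30.

30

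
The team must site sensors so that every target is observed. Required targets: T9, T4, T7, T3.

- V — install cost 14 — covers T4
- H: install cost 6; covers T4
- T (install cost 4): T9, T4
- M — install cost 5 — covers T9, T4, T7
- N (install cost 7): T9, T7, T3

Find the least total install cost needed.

This is an integer covering problem.
The greedy cost-per-new-target heuristic would pick M and N for 12, but a cheaper cover exists.
Choose T and N: together they cover T9, T4, T7, T3 — every target.
Total install cost: 4 + 7 = 11.
No cover costs less than 11.

11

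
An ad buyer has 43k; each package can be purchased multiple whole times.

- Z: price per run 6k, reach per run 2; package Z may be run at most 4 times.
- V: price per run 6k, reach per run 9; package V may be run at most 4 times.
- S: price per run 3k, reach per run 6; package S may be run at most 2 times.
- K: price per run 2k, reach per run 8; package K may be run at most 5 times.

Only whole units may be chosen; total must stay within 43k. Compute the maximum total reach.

Take 4×V, 2×S, and 5×K: price 40 ≤ 43, reach 4·9 + 2·6 + 5·8 = 88.
K has the best ratio (8/2) and is taken to its limit of 5; remaining capacity is filled optimally with the others.

88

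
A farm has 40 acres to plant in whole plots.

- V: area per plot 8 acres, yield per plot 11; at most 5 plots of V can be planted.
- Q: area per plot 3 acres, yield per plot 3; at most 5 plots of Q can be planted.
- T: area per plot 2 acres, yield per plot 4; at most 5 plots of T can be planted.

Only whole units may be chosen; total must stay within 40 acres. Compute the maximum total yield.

60

This is a bounded integer knapsack.
T has the best ratio (4/2); taking only T gives at most 5×4 = 20 (stopped by the supply cap of 5).
Mixing does better — 4×V and 4×T: area 40 ≤ 40, yield 4·11 + 4·4 = 60.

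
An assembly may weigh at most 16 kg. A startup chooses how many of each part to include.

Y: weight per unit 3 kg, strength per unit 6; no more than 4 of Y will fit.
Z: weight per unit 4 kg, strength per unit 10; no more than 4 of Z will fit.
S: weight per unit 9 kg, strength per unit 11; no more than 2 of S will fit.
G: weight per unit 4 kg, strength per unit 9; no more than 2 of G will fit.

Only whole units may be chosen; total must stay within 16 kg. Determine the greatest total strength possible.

4×Z: weight 16 ≤ 16, strength 4·10 = 40.
3×Z and 1×G: weight 16 ≤ 16, strength 3·10 + 1·9 = 39.
Best is 40.

40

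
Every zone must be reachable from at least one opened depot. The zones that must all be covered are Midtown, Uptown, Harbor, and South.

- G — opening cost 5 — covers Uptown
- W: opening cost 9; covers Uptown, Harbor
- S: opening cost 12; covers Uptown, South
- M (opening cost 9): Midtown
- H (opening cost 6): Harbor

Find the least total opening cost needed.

The greedy cost-per-new-zone heuristic would pick W, M, and S for 30, but a cheaper cover exists.
Choose S, M, and H: together they cover Midtown, Uptown, Harbor, South — every zone.
Total opening cost: 12 + 9 + 6 = 27.
No cover costs less than 27.

27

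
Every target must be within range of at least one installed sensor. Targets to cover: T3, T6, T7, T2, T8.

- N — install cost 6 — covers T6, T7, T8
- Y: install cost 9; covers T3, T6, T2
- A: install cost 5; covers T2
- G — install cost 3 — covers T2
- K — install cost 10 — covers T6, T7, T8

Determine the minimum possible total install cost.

This is a weighted set-cover instance.
The greedy cost-per-new-target heuristic would pick N, G, and Y for 18, but a cheaper cover exists.
Choose N and Y: together they cover T3, T6, T7, T2, T8 — every target.
Total install cost: 6 + 9 = 15.
No cover costs less than 15.

15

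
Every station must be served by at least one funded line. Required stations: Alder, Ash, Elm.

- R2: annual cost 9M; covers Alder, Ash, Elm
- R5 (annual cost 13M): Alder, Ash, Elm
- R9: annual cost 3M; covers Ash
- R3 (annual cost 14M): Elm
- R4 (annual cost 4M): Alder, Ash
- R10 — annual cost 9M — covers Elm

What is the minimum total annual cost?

9

This is a weighted set-cover instance.
The greedy cost-per-new-station heuristic would pick R4 and R2 for 13, but a cheaper cover exists.
R2 alone covers Alder, Ash, Elm — every station.
Total annual cost: 9.
No cover costs less than 9.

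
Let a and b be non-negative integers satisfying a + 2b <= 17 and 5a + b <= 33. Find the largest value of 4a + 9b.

76

(a,b)=(1,8): 1·1+2·8=17≤17, 5·1+1·8=13≤33, objective 76.
(a,b)=(0,8): 1·0+2·8=16≤17, 5·0+1·8=8≤33, objective 72.
No feasible integer point exceeds 76.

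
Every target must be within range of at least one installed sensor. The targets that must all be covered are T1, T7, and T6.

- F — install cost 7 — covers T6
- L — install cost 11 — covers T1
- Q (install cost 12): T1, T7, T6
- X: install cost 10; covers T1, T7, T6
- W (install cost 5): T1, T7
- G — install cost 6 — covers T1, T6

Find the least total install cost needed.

X alone covers T1, T7, T6 — every target.
Total install cost: 10.

10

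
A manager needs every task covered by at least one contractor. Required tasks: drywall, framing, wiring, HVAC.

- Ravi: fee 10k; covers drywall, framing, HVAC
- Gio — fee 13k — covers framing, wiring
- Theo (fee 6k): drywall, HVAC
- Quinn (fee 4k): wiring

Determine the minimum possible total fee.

The greedy cost-per-new-task heuristic would pick Theo, Quinn, and Ravi for 20, but a cheaper cover exists.
Choose Ravi and Quinn: together they cover drywall, framing, wiring, HVAC — every task.
Total fee: 10 + 4 = 14.
No cover costs less than 14.

14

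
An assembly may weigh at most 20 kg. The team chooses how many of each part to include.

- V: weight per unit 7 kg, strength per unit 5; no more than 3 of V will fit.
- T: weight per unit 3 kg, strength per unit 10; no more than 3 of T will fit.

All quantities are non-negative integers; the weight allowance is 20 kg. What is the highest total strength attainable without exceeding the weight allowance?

35

T has the best ratio (10/3); taking only T gives at most 3×10 = 30 (stopped by the supply cap of 3).
Mixing does better — 1×V and 3×T: weight 16 ≤ 20, strength 1·5 + 3·10 = 35.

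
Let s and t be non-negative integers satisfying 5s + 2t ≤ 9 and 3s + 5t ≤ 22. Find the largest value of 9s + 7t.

28

Relaxing integrality, the LP optimum is 31.05 at (s,t) = (0.0526, 4.37), which is not an integer point.
(s,t)=(0,4): 5·0+2·4=8≤9, 3·0+5·4=20≤22, objective 28.
(s,t)=(0,3): 5·0+2·3=6≤9, 3·0+5·3=15≤22, objective 21.
No feasible integer point exceeds 28.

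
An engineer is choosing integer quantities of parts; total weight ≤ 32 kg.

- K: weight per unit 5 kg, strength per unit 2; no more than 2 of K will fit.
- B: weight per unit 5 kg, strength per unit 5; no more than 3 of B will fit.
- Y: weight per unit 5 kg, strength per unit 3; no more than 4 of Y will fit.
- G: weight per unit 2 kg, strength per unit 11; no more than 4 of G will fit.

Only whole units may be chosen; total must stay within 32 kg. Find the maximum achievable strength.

G has the best ratio (11/2); taking only G gives at most 4×11 = 44 (stopped by the supply cap of 4).
Mixing does better — 3×B, 1×Y, and 4×G: weight 28 ≤ 32, strength 3·5 + 1·3 + 4·11 = 62.

62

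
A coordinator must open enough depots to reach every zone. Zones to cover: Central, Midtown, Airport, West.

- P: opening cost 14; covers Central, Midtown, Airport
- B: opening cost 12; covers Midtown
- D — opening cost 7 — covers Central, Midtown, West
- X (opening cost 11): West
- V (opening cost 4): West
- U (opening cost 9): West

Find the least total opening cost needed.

The greedy cost-per-new-zone heuristic would pick D and P for 21, but a cheaper cover exists.
Choose P and V: together they cover Central, Midtown, Airport, West — every zone.
Total opening cost: 14 + 4 = 18.
No cover costs less than 18.

18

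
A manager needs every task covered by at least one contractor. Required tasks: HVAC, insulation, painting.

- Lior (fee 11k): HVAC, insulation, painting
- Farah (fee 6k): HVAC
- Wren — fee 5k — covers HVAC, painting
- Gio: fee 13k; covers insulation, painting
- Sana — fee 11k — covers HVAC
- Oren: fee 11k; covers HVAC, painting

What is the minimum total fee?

This is a weighted set-cover instance.
The greedy cost-per-new-task heuristic would pick Wren and Lior for 16, but a cheaper cover exists.
Lior alone covers HVAC, insulation, painting — every task.
Total fee: 11.
No cover costs less than 11.

11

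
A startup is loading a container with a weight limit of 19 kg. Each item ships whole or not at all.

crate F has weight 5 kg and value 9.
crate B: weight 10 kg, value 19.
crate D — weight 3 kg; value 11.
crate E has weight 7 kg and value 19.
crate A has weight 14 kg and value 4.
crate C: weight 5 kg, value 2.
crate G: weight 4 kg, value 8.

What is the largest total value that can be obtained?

47

crate F + crate D + crate E: weight 5 + 3 + 7 = 15 ≤ 19, value 9 + 11 + 19 = 39.
crate F + crate D + crate E + crate G: weight 5 + 3 + 7 + 4 = 19 ≤ 19, value 9 + 11 + 19 + 8 = 47.
crate D + crate E + crate C + crate G: weight 3 + 7 + 5 + 4 = 19 ≤ 19, value 11 + 19 + 2 + 8 = 40.
Best is crate F, crate D, crate E, and crate G with total value 47.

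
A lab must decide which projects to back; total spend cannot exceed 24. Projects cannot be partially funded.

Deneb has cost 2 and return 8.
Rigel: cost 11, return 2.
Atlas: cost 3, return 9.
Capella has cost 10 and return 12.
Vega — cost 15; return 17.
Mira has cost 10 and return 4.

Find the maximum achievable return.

34

Allowing fractional choices, the relaxed optimum would be about 39.2, but projects are indivisible.
Deneb + Atlas + Capella: cost 2 + 3 + 10 = 15 ≤ 24, return 8 + 9 + 12 = 29.
Atlas + Vega: cost 3 + 15 = 18 ≤ 24, return 9 + 17 = 26.
Deneb + Atlas + Vega: cost 2 + 3 + 15 = 20 ≤ 24, return 8 + 9 + 17 = 34.
Best is Deneb, Atlas, and Vega with total return 34.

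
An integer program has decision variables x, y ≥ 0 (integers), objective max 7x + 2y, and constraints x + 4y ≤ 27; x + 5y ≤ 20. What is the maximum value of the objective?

140

(x,y)=(20,0): 1·20+4·0=20≤27, 1·20+5·0=20≤20, objective 140.
(x,y)=(19,0): 1·19+4·0=19≤27, 1·19+5·0=19≤20, objective 133.
Maximum is 140 at (x,y)=(20,0).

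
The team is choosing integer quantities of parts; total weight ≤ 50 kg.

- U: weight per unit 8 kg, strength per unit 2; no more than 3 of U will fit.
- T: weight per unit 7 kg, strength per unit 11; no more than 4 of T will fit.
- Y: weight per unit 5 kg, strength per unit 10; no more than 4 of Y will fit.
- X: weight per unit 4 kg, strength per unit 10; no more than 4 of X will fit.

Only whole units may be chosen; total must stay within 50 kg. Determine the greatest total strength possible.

2×T, 4×Y, and 4×X: weight 50 ≤ 50, strength 2·11 + 4·10 + 4·10 = 102.
4×T, 1×Y, and 4×X: weight 49 ≤ 50, strength 4·11 + 1·10 + 4·10 = 94.
Best is 102.

102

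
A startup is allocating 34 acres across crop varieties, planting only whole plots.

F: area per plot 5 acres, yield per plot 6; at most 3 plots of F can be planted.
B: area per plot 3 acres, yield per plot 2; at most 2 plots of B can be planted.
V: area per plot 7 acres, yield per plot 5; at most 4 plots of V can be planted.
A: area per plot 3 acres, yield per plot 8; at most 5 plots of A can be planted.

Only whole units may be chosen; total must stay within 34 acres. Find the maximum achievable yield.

A has the best ratio (8/3); taking only A gives at most 5×8 = 40 (stopped by the supply cap of 5).
Mixing does better — 3×F, 1×B, and 5×A: area 33 ≤ 34, yield 3·6 + 1·2 + 5·8 = 60.

60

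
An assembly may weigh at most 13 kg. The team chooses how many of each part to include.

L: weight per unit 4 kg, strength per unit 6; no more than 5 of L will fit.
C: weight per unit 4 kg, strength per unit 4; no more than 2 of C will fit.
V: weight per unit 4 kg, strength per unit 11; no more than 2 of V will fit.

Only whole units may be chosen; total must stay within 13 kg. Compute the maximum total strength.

28

Take 1×L and 2×V: weight 12 ≤ 13, strength 1·6 + 2·11 = 28.
V has the best ratio (11/4) and is taken to its limit of 2; remaining capacity is filled optimally with the others.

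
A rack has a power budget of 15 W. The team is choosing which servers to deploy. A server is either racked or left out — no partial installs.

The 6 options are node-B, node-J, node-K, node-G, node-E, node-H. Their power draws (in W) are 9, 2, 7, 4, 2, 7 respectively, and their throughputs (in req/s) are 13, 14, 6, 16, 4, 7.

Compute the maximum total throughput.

43

Allowing fractional choices, the relaxed optimum would be about 44.1, but servers are indivisible.
node-J + node-K + node-G + node-E: power draw 2 + 7 + 4 + 2 = 15 ≤ 15, throughput 14 + 6 + 16 + 4 = 40.
node-B + node-J + node-G: power draw 9 + 2 + 4 = 15 ≤ 15, throughput 13 + 14 + 16 = 43.
node-J + node-G + node-E + node-H: power draw 2 + 4 + 2 + 7 = 15 ≤ 15, throughput 14 + 16 + 4 + 7 = 41.
Best is node-B, node-J, and node-G with total throughput 43.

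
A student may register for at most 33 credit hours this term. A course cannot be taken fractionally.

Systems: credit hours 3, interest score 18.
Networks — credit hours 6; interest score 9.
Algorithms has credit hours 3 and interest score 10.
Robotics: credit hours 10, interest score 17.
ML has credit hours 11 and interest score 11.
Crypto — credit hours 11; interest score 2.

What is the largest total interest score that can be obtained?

Take Systems, Networks, Algorithms, Robotics, and ML: credit hours 3 + 6 + 3 + 10 + 11 = 33 ≤ 33, interest score 18 + 9 + 10 + 17 + 11 = 65.
No other feasible combination does better.

65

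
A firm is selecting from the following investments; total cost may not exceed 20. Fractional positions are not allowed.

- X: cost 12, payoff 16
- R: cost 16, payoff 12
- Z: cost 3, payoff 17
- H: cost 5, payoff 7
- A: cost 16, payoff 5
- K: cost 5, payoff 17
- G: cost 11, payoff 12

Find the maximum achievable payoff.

50

X + Z + K: cost 12 + 3 + 5 = 20 ≤ 20, payoff 16 + 17 + 17 = 50.
Z + H + K: cost 3 + 5 + 5 = 13 ≤ 20, payoff 17 + 7 + 17 = 41.
Z + K + G: cost 3 + 5 + 11 = 19 ≤ 20, payoff 17 + 17 + 12 = 46.
Best is X, Z, and K with total payoff 50.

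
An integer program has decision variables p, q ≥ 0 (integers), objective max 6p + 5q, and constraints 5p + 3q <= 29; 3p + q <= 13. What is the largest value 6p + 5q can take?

(p,q)=(1,8) is feasible, giving 46.
(p,q)=(0,9) is feasible, giving 45.
No feasible integer point exceeds 46.

46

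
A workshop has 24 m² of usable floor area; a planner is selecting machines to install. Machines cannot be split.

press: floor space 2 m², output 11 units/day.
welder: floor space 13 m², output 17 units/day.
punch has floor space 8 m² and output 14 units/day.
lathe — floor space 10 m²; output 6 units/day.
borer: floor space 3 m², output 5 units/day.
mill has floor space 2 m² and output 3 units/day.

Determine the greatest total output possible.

42

This is an integer program with binary decision variables.
Allowing fractional choices, the relaxed optimum would be about 44.8, but machines are indivisible.
press + punch + lathe + borer: floor space 2 + 8 + 10 + 3 = 23 ≤ 24, output 11 + 14 + 6 + 5 = 36.
press + welder + punch: floor space 2 + 13 + 8 = 23 ≤ 24, output 11 + 17 + 14 = 42.
press + welder + borer + mill: floor space 2 + 13 + 3 + 2 = 20 ≤ 24, output 11 + 17 + 5 + 3 = 36.
Best is press, welder, and punch with total output 42.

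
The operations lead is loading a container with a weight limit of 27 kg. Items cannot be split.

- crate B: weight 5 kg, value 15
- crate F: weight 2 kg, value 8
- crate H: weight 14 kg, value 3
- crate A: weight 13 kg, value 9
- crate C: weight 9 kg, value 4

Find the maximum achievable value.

Treat it as a binary knapsack problem.
Allowing fractional choices, the relaxed optimum would be about 35.1, but items are indivisible.
crate B + crate A + crate C: weight 5 + 13 + 9 = 27 ≤ 27, value 15 + 9 + 4 = 28.
crate B + crate F + crate A: weight 5 + 2 + 13 = 20 ≤ 27, value 15 + 8 + 9 = 32.
crate B + crate F + crate C: weight 5 + 2 + 9 = 16 ≤ 27, value 15 + 8 + 4 = 27.
Best is crate B, crate F, and crate A with total value 32.

32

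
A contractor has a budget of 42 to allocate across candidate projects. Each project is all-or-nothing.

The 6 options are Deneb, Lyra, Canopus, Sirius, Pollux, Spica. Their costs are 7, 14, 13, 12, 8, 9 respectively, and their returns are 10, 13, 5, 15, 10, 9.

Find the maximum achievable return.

Treat it as a binary knapsack problem.
Deneb + Lyra + Sirius + Spica: cost 7 + 14 + 12 + 9 = 42 ≤ 42, return 10 + 13 + 15 + 9 = 47.
Deneb + Lyra + Sirius + Pollux: cost 7 + 14 + 12 + 8 = 41 ≤ 42, return 10 + 13 + 15 + 10 = 48.
Best is Deneb, Lyra, Sirius, and Pollux with total return 48.

48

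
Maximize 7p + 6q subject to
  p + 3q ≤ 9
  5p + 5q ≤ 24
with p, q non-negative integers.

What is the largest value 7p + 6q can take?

Relaxing integrality, the LP optimum is 33.60 at (p,q) = (4.8, 0), which is not an integer point.
(p,q)=(4,0): 1·4+3·0=4≤9, 5·4+5·0=20≤24, objective 28.
(p,q)=(3,1): 1·3+3·1=6≤9, 5·3+5·1=20≤24, objective 27.
(p,q)=(3,0): 1·3+3·0=3≤9, 5·3+5·0=15≤24, objective 21.
No feasible integer point exceeds 28.

28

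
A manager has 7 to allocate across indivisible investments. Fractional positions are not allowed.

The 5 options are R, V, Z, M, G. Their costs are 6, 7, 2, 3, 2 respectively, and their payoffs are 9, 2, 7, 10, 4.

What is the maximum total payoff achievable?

21

Z + M + G: cost 2 + 3 + 2 = 7 ≤ 7, payoff 7 + 10 + 4 = 21.
Z + M: cost 2 + 3 = 5 ≤ 7, payoff 7 + 10 = 17.
Best is Z, M, and G with total payoff 21.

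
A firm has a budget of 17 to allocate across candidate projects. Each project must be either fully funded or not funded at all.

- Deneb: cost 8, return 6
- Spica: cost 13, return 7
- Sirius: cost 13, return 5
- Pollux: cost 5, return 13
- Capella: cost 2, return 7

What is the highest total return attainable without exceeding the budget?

26

Allowing fractional choices, the relaxed optimum would be about 27.1, but projects are indivisible.
Deneb + Pollux: cost 8 + 5 = 13 ≤ 17, return 6 + 13 = 19.
Deneb + Pollux + Capella: cost 8 + 5 + 2 = 15 ≤ 17, return 6 + 13 + 7 = 26.
Pollux + Capella: cost 5 + 2 = 7 ≤ 17, return 13 + 7 = 20.
Best is Deneb, Pollux, and Capella with total return 26.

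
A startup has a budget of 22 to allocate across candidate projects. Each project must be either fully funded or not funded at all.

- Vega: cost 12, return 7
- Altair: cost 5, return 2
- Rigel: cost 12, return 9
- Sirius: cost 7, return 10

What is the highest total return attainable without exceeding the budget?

Take Rigel and Sirius: cost 12 + 7 = 19 ≤ 22, return 9 + 10 = 19.
No other feasible combination does better.

19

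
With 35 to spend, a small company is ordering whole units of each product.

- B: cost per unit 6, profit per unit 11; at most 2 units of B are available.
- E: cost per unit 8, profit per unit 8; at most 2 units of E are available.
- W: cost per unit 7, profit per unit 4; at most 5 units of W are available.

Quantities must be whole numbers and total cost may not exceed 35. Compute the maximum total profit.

42

2×B, 1×E, and 2×W: cost 34 ≤ 35, profit 2·11 + 1·8 + 2·4 = 38.
2×B, 2×E, and 1×W: cost 35 ≤ 35, profit 2·11 + 2·8 + 1·4 = 42.
Best is 42.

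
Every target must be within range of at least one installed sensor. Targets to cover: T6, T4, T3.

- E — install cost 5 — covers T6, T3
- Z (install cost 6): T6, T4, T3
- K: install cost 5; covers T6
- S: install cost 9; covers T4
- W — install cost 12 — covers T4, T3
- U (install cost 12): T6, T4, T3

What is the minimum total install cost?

6

This is an integer covering problem.
Z alone covers T6, T4, T3 — every target.
Total install cost: 6.
No cover costs less than 6.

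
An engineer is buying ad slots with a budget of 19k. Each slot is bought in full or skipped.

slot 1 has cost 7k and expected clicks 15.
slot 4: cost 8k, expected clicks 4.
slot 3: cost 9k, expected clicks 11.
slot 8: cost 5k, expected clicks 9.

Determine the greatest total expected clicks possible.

Allowing fractional choices, the relaxed optimum would be about 32.6, but ad slots are indivisible.
slot 3 + slot 8: cost 9 + 5 = 14 ≤ 19, expected clicks 11 + 9 = 20.
slot 1 + slot 8: cost 7 + 5 = 12 ≤ 19, expected clicks 15 + 9 = 24.
slot 1 + slot 3: cost 7 + 9 = 16 ≤ 19, expected clicks 15 + 11 = 26.
Best is slot 1 and slot 3 with total expected clicks 26.

26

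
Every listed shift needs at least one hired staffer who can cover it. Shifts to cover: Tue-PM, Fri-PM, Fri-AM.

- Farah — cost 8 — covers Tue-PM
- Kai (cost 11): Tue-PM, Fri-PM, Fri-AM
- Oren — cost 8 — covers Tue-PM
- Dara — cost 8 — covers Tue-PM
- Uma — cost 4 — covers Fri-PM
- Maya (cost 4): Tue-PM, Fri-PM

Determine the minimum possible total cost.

11

The greedy cost-per-new-shift heuristic would pick Maya and Kai for 15, but a cheaper cover exists.
Kai alone covers Tue-PM, Fri-PM, Fri-AM — every shift.
Total cost: 11.
No cover costs less than 11.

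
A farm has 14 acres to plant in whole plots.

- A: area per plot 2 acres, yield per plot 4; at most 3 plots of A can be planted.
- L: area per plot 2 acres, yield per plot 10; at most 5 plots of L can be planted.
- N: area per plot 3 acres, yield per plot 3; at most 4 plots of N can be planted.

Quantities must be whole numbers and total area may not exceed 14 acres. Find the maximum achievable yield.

58

L has the best ratio (10/2); taking only L gives at most 5×10 = 50 (stopped by the supply cap of 5).
Mixing does better — 2×A and 5×L: area 14 ≤ 14, yield 2·4 + 5·10 = 58.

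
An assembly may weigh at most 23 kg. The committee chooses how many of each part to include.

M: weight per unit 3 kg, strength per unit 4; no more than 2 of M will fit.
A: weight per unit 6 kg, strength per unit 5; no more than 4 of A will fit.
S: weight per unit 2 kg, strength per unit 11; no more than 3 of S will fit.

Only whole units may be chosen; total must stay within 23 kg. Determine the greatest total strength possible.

1×M, 2×A, and 3×S: weight 21 ≤ 23, strength 1·4 + 2·5 + 3·11 = 47.
2×M, 1×A, and 3×S: weight 18 ≤ 23, strength 2·4 + 1·5 + 3·11 = 46.
Best is 47.

47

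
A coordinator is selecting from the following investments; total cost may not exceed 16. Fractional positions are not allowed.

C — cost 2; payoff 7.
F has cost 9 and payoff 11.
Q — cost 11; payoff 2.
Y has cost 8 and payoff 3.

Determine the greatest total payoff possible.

Take C and F: cost 2 + 9 = 11 ≤ 16, payoff 7 + 11 = 18.
No other feasible combination does better.

18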